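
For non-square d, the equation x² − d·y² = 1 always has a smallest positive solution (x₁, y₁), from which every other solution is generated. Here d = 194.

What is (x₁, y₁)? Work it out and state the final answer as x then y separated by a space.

195 14

√194 → a₀=13, period (1,12,1,26); ℓ=4 even so k=3
step 0: (13, 1)  from 13·(1,0) + (0,1)
…
step 2: (181, 13)  from 12·(14,1) + (13,1)
step 3: (195, 14)  from 1·(181,13) + (14,1)
(x₁, y₁) = (195, 14);  195² − 194·14² = 1 ✓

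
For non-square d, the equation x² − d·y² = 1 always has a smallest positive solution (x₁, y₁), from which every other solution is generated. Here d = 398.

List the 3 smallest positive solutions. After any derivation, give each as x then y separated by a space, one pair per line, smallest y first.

399 20
318401 15960
254083599 12736060

√398 = [19; 1,18,1,38, …], period ℓ=4 (even) → k=3
k=0  a_k=19  p_k/q_k = 19/1
k=1  a_k=1  p_k/q_k = 20/1
k=2  a_k=18  p_k/q_k = 379/19
k=3  a_k=1  p_k/q_k = 399/20
fundamental: x₁=399, y₁=20  (since 159201 − 398·400 = 1)
(399+20√398)^2 = 318401 + 15960√398
(399+20√398)^3 = 254083599 + 12736060√398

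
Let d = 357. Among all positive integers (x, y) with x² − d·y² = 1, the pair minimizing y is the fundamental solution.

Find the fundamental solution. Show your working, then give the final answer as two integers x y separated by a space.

3401 180

√357 → a₀=18, period (1,8,2,8,1,36); ℓ=6 even so k=5
k=0  a_k=18  p_k/q_k = 18/1
…
k=2  a_k=8  p_k/q_k = 170/9
…
k=4  a_k=8  p_k/q_k = 3042/161
k=5  a_k=1  p_k/q_k = 3401/180
fundamental: x₁=3401, y₁=180  (since 11566801 − 357·32400 = 1)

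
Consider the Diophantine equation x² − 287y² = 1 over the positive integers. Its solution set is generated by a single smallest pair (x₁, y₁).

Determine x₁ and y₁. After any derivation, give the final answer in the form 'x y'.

288 17

[16; 1,15,1,32] for √287; ℓ=4 ⇒ convergent index 3
step 0: (16, 1)  from 16·(1,0) + (0,1)
…
step 2: (271, 16)  from 15·(17,1) + (16,1)
step 3: (288, 17)  from 1·(271,16) + (17,1)
fundamental: x₁=288, y₁=17  (since 82944 − 287·289 = 1)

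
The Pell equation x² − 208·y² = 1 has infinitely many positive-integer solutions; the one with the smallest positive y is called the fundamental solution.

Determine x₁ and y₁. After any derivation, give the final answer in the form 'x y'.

649 45

d=208: √d = [14; 2,2,1,2,2,28] (ℓ=6, even), read p_5/q_5
a_0=14:  p_0=14·1+0=14,  q_0=14·0+1=1
…
a_2=2:  p_2=2·29+14=72,  q_2=2·2+1=5
…
a_4=2:  p_4=2·101+72=274,  q_4=2·7+5=19
a_5=2:  p_5=2·274+101=649,  q_5=2·19+7=45
fundamental: x₁=649, y₁=45  (since 421201 − 208·2025 = 1)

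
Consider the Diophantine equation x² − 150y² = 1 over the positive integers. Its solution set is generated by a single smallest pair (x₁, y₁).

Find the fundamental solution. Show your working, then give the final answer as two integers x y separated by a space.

√150 = [12; 4,24, …], period ℓ=2 (even) → k=1
step 0: (12, 1)  from 12·(1,0) + (0,1)
step 1: (49, 4)  from 4·(12,1) + (1,0)
fundamental: x₁=49, y₁=4  (since 2401 − 150·16 = 1)

49 4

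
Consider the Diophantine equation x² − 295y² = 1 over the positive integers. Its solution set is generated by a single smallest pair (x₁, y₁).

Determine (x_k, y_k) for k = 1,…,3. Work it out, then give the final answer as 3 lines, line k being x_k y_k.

2024999 117900
8201241900001 477494764200
33215013292518224999 1933852840020353700

d=295: √d = [17; 5,1,2,3,2,6,2,3,2,1,5,34] (ℓ=12, even), read p_11/q_11
k=0  a_k=17  p_k/q_k = 17/1
…
k=3  a_k=2  p_k/q_k = 292/17
…
k=5  a_k=2  p_k/q_k = 2250/131
k=6  a_k=6  p_k/q_k = 14479/843
k=7  a_k=2  p_k/q_k = 31208/1817
…
k=10  a_k=1  p_k/q_k = 355517/20699
k=11  a_k=5  p_k/q_k = 2024999/117900
→ (2024999, 117900).  Check: 2024999²=4100620950001, 295·117900²=4100620950000, difference 1.
n=2: (2024999,117900)∘(2024999,117900) = (2024999·2024999+295·117900·117900, 2024999·117900+117900·2024999) = (8201241900001,477494764200)
n=3: (8201241900001,477494764200)∘(2024999,117900) = (2024999·8201241900001+295·117900·477494764200, 2024999·477494764200+117900·8201241900001) = (33215013292518224999,1933852840020353700)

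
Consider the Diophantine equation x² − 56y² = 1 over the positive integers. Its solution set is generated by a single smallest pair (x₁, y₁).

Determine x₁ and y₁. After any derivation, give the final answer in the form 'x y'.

√56 = [7; 2,14, …], period ℓ=2 (even) → k=1
i=0: a=7 ⇒ p=7, q=1
i=1: a=2 ⇒ p=15, q=2
(x₁, y₁) = (15, 2);  15² − 56·2² = 1 ✓

15 2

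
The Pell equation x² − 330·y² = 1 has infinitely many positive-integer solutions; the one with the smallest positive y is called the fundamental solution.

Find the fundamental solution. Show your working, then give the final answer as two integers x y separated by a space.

[18; 6,36] for √330; ℓ=2 ⇒ convergent index 1
a_0=18:  p_0=18·1+0=18,  q_0=18·0+1=1
a_1=6:  p_1=6·18+1=109,  q_1=6·1+0=6
→ (109, 6).  Check: 109²=11881, 330·6²=11880, difference 1.

109 6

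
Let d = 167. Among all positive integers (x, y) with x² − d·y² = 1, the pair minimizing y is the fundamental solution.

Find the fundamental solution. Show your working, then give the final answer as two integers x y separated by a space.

[12; 1,11,1,24] for √167; ℓ=4 ⇒ convergent index 3
a_0=12:  p_0=12·1+0=12,  q_0=12·0+1=1
…
a_2=11:  p_2=11·13+12=155,  q_2=11·1+1=12
a_3=1:  p_3=1·155+13=168,  q_3=1·12+1=13
→ (168, 13).  Check: 168²=28224, 167·13²=28223, difference 1.

168 13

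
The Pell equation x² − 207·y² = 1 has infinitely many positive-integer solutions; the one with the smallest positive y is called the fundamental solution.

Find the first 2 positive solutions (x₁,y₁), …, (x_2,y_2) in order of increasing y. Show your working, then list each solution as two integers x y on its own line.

1151 80
2649601 184160

[14; 2,1,1,2,1,1,2,28] for √207; ℓ=8 ⇒ convergent index 7
i=0: a=14 ⇒ p=14, q=1
i=1: a=2 ⇒ p=29, q=2
i=2: a=1 ⇒ p=43, q=3
i=3: a=1 ⇒ p=72, q=5
…
i=5: a=1 ⇒ p=259, q=18
i=6: a=1 ⇒ p=446, q=31
i=7: a=2 ⇒ p=1151, q=80
(x₁, y₁) = (1151, 80);  1151² − 207·80² = 1 ✓
k=2:  x_2 = 1151·1151+207·80·80 = 2649601,  y_2 = 1151·80+80·1151 = 184160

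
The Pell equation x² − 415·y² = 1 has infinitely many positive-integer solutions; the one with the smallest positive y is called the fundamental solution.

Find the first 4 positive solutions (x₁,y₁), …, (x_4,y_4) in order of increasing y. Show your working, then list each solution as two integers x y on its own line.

√415 = [20; 2,1,2,4,6,…,1,2,40, …], period ℓ=16 (even) → k=15
i=0: a=20 ⇒ p=20, q=1
i=1: a=2 ⇒ p=41, q=2
i=2: a=1 ⇒ p=61, q=3
i=3: a=2 ⇒ p=163, q=8
i=4: a=4 ⇒ p=713, q=35
i=5: a=6 ⇒ p=4441, q=218
i=6: a=1 ⇒ p=5154, q=253
…
i=8: a=3 ⇒ p=33939, q=1666
i=9: a=1 ⇒ p=43534, q=2137
…
i=11: a=6 ⇒ p=508372, q=24955
i=12: a=4 ⇒ p=2110961, q=103623
…
i=14: a=1 ⇒ p=6841255, q=335824
i=15: a=2 ⇒ p=18412804, q=903849
→ (18412804, 903849).  Check: 18412804²=339031351142416, 415·903849²=339031351142415, difference 1.
k=2:  x_2 = 18412804·18412804+415·903849·903849 = 678062702284831,  y_2 = 18412804·903849+903849·18412804 = 33284788965192
k=3:  x_3 = 18412804·678062702284831+415·903849·33284788965192 = 24970071273761872339444,  y_3 = 18412804·33284788965192+903849·678062702284831 = 1225732590794885332887
k=4:  x_4 = 18412804·24970071273761872339444+415·903849·1225732590794885332887 = 919538056459614718055705397121,  y_4 = 18412804·1225732590794885332887+903849·24970071273761872339444 = 45138347901436822389057205104

18412804 903849
678062702284831 33284788965192
24970071273761872339444 1225732590794885332887
919538056459614718055705397121 45138347901436822389057205104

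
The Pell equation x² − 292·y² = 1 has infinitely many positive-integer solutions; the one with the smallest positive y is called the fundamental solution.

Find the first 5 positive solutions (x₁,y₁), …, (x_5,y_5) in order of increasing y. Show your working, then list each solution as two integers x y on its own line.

d=292: √d = [17; 11,2,1,3,8,3,1,2,11,34] (ℓ=10, even), read p_9/q_9
k=0  a_k=17  p_k/q_k = 17/1
…
k=3  a_k=1  p_k/q_k = 581/34
k=4  a_k=3  p_k/q_k = 2136/125
k=5  a_k=8  p_k/q_k = 17669/1034
k=6  a_k=3  p_k/q_k = 55143/3227
k=7  a_k=1  p_k/q_k = 72812/4261
k=8  a_k=2  p_k/q_k = 200767/11749
k=9  a_k=11  p_k/q_k = 2281249/133500
→ (2281249, 133500).  Check: 2281249²=5204097000001, 292·133500²=5204097000000, difference 1.
k=2:  x_2 = 2281249·2281249+292·133500·133500 = 10408194000001,  y_2 = 2281249·133500+133500·2281249 = 609093483000
k=3:  x_3 = 2281249·10408194000001+292·133500·609093483000 = 47487364308614281249,  y_3 = 2281249·609093483000+133500·10408194000001 = 2778987798000400500
k=4:  x_4 = 2281249·47487364308614281249+292·133500·2778987798000400500 = 216661004683313632776000001,  y_4 = 2281249·2778987798000400500+133500·47487364308614281249 = 12679126270400622186966000
k=5:  x_5 = 2281249·216661004683313632776000001+292·133500·12679126270400622186966000 = 988515400545561595548925838281249,  y_5 = 2281249·12679126270400622186966000+133500·216661004683313632776000001 = 57848488250447518938990000667500

2281249 133500
10408194000001 609093483000
47487364308614281249 2778987798000400500
216661004683313632776000001 12679126270400622186966000
988515400545561595548925838281249 57848488250447518938990000667500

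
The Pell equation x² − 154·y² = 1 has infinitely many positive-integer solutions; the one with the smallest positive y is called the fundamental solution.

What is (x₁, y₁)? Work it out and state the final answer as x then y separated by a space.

√154 = [12; 2,2,3,1,2,1,3,2,2,24, …], period ℓ=10 (even) → k=9
k=0  a_k=12  p_k/q_k = 12/1
k=1  a_k=2  p_k/q_k = 25/2
…
k=4  a_k=1  p_k/q_k = 273/22
…
k=8  a_k=2  p_k/q_k = 8724/703
k=9  a_k=2  p_k/q_k = 21295/1716
fundamental: x₁=21295, y₁=1716  (since 453477025 − 154·2944656 = 1)

21295 1716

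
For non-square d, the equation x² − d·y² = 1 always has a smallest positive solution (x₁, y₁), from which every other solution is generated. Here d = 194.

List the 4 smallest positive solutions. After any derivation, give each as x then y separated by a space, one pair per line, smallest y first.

d=194: √d = [13; 1,12,1,26] (ℓ=4, even), read p_3/q_3
step 0: (13, 1)  from 13·(1,0) + (0,1)
step 1: (14, 1)  from 1·(13,1) + (1,0)
step 2: (181, 13)  from 12·(14,1) + (13,1)
step 3: (195, 14)  from 1·(181,13) + (14,1)
(x₁, y₁) = (195, 14);  195² − 194·14² = 1 ✓
(195+14√194)^2 = 76049 + 5460√194
(195+14√194)^3 = 29658915 + 2129386√194
(195+14√194)^4 = 11566900801 + 830455080√194

195 14
76049 5460
29658915 2129386
11566900801 830455080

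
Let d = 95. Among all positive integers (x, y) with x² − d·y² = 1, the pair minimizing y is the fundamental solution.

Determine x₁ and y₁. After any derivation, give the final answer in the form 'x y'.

[9; 1,2,1,18] for √95; ℓ=4 ⇒ convergent index 3
k=0  a_k=9  p_k/q_k = 9/1
k=1  a_k=1  p_k/q_k = 10/1
k=2  a_k=2  p_k/q_k = 29/3
k=3  a_k=1  p_k/q_k = 39/4
→ (39, 4).  Check: 39²=1521, 95·4²=1520, difference 1.

39 4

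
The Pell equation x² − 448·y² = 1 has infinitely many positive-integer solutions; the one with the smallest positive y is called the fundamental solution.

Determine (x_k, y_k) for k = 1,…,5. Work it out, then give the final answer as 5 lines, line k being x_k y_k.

d=448: √d = [21; 6,42] (ℓ=2, even), read p_1/q_1
a_0=21:  p_0=21·1+0=21,  q_0=21·0+1=1
a_1=6:  p_1=6·21+1=127,  q_1=6·1+0=6
→ (127, 6).  Check: 127²=16129, 448·6²=16128, difference 1.
n=2: (127,6)∘(127,6) = (127·127+448·6·6, 127·6+6·127) = (32257,1524)
n=3: (32257,1524)∘(127,6) = (127·32257+448·6·1524, 127·1524+6·32257) = (8193151,387090)
n=4: (8193151,387090)∘(127,6) = (127·8193151+448·6·387090, 127·387090+6·8193151) = (2081028097,98319336)
n=5: (2081028097,98319336)∘(127,6) = (127·2081028097+448·6·98319336, 127·98319336+6·2081028097) = (528572943487,24972724254)

127 6
32257 1524
8193151 387090
2081028097 98319336
528572943487 24972724254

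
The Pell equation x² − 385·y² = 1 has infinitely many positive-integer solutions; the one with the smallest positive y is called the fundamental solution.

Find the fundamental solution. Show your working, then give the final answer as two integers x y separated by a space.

95831 4884

√385 = [19; 1,1,1,1,1,…,1,1,38, …], period ℓ=16 (even) → k=15
k=0  a_k=19  p_k/q_k = 19/1
…
k=4  a_k=1  p_k/q_k = 98/5
…
k=6  a_k=3  p_k/q_k = 569/29
…
k=9  a_k=1  p_k/q_k = 2747/140
…
k=11  a_k=1  p_k/q_k = 13009/663
k=12  a_k=1  p_k/q_k = 23271/1186
…
k=14  a_k=1  p_k/q_k = 59551/3035
k=15  a_k=1  p_k/q_k = 95831/4884
→ (95831, 4884).  Check: 95831²=9183580561, 385·4884²=9183580560, difference 1.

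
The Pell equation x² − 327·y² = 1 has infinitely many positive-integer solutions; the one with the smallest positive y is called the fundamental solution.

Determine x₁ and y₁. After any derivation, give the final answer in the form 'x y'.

217 12

d=327: √d = [18; 12,36] (ℓ=2, even), read p_1/q_1
step 0: (18, 1)  from 18·(1,0) + (0,1)
step 1: (217, 12)  from 12·(18,1) + (1,0)
→ (217, 12).  Check: 217²=47089, 327·12²=47088, difference 1.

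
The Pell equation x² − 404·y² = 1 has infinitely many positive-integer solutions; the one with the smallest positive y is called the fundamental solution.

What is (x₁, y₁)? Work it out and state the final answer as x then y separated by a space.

201 10

d=404: √d = [20; 10,40] (ℓ=2, even), read p_1/q_1
step 0: (20, 1)  from 20·(1,0) + (0,1)
step 1: (201, 10)  from 10·(20,1) + (1,0)
→ (201, 10).  Check: 201²=40401, 404·10²=40400, difference 1.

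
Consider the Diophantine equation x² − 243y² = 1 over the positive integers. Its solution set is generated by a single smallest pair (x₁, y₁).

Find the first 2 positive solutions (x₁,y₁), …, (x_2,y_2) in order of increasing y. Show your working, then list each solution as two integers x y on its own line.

70226 4505
9863382151 632736260

[15; 1,1,2,3,15,3,2,1,1,30] for √243; ℓ=10 ⇒ convergent index 9
k=0  a_k=15  p_k/q_k = 15/1
…
k=3  a_k=2  p_k/q_k = 78/5
…
k=6  a_k=3  p_k/q_k = 12424/797
…
k=8  a_k=1  p_k/q_k = 41325/2651
k=9  a_k=1  p_k/q_k = 70226/4505
fundamental: x₁=70226, y₁=4505  (since 4931691076 − 243·20295025 = 1)
(70226+4505√243)^2 = 9863382151 + 632736260√243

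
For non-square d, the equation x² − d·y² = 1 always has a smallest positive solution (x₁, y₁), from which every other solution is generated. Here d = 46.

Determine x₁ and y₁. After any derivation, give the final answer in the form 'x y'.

24335 3588

√46 = [6; 1,3,1,1,2,6,2,1,1,3,1,12, …], period ℓ=12 (even) → k=11
step 0: (6, 1)  from 6·(1,0) + (0,1)
…
step 2: (27, 4)  from 3·(7,1) + (6,1)
…
step 4: (61, 9)  from 1·(34,5) + (27,4)
…
step 10: (19038, 2807)  from 3·(5297,781) + (3147,464)
step 11: (24335, 3588)  from 1·(19038,2807) + (5297,781)
(x₁, y₁) = (24335, 3588);  24335² − 46·3588² = 1 ✓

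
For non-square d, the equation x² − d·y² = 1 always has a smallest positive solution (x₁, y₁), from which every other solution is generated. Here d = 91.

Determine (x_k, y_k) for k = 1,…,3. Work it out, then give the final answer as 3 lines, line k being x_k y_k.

1574 165
4954951 519420
15598184174 1635133995

√91 = [9; 1,1,5,1,5,1,1,18, …], period ℓ=8 (even) → k=7
step 0: (9, 1)  from 9·(1,0) + (0,1)
step 1: (10, 1)  from 1·(9,1) + (1,0)
…
step 3: (105, 11)  from 5·(19,2) + (10,1)
step 4: (124, 13)  from 1·(105,11) + (19,2)
…
step 6: (849, 89)  from 1·(725,76) + (124,13)
step 7: (1574, 165)  from 1·(849,89) + (725,76)
→ (1574, 165).  Check: 1574²=2477476, 91·165²=2477475, difference 1.
(1574+165√91)^2 = 4954951 + 519420√91
(1574+165√91)^3 = 15598184174 + 1635133995√91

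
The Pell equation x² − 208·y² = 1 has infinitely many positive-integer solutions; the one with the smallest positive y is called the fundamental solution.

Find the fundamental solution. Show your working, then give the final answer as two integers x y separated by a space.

649 45

√208 → a₀=14, period (2,2,1,2,2,28); ℓ=6 even so k=5
k=0  a_k=14  p_k/q_k = 14/1
k=1  a_k=2  p_k/q_k = 29/2
k=2  a_k=2  p_k/q_k = 72/5
k=3  a_k=1  p_k/q_k = 101/7
k=4  a_k=2  p_k/q_k = 274/19
k=5  a_k=2  p_k/q_k = 649/45
(x₁, y₁) = (649, 45);  649² − 208·45² = 1 ✓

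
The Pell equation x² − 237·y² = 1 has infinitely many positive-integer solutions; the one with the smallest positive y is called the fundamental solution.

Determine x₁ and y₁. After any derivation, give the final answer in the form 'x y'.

228151 14820

√237 → a₀=15, period (2,1,1,7,10,7,1,1,2,30); ℓ=10 even so k=9
k=0  a_k=15  p_k/q_k = 15/1
k=1  a_k=2  p_k/q_k = 31/2
k=2  a_k=1  p_k/q_k = 46/3
k=3  a_k=1  p_k/q_k = 77/5
k=4  a_k=7  p_k/q_k = 585/38
k=5  a_k=10  p_k/q_k = 5927/385
k=6  a_k=7  p_k/q_k = 42074/2733
k=7  a_k=1  p_k/q_k = 48001/3118
k=8  a_k=1  p_k/q_k = 90075/5851
k=9  a_k=2  p_k/q_k = 228151/14820
fundamental: x₁=228151, y₁=14820  (since 52052878801 − 237·219632400 = 1)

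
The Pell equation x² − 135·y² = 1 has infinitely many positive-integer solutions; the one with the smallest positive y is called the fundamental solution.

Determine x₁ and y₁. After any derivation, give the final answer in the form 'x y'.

d=135: √d = [11; 1,1,1,1,1,1,1,22] (ℓ=8, even), read p_7/q_7
i=0: a=11 ⇒ p=11, q=1
…
i=2: a=1 ⇒ p=23, q=2
…
i=6: a=1 ⇒ p=151, q=13
i=7: a=1 ⇒ p=244, q=21
fundamental: x₁=244, y₁=21  (since 59536 − 135·441 = 1)

244 21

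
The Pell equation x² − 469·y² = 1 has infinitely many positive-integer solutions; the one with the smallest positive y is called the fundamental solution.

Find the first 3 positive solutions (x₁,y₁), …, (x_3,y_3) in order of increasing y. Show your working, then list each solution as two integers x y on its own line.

[21; 1,1,1,10,6,10,1,1,1,42] for √469; ℓ=10 ⇒ convergent index 9
k=0  a_k=21  p_k/q_k = 21/1
…
k=6  a_k=10  p_k/q_k = 42923/1982
k=7  a_k=1  p_k/q_k = 47146/2177
k=8  a_k=1  p_k/q_k = 90069/4159
k=9  a_k=1  p_k/q_k = 137215/6336
fundamental: x₁=137215, y₁=6336  (since 18827956225 − 469·40144896 = 1)
(x_2, y_2) = (137215·137215 + 469·6336·6336, 137215·6336 + 6336·137215) = (37655912449, 1738788480)
(x_3, y_3) = (137215·37655912449 + 469·6336·1738788480, 137215·1738788480 + 6336·37655912449) = (10333912053241855, 477175722560064)

137215 6336
37655912449 1738788480
10333912053241855 477175722560064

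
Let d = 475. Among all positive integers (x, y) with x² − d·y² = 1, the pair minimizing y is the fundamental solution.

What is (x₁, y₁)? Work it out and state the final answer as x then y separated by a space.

57799 2652

√475 → a₀=21, period (1,3,1,6,2,6,1,3,1,42); ℓ=10 even so k=9
k=0  a_k=21  p_k/q_k = 21/1
k=1  a_k=1  p_k/q_k = 22/1
…
k=3  a_k=1  p_k/q_k = 109/5
k=4  a_k=6  p_k/q_k = 741/34
…
k=6  a_k=6  p_k/q_k = 10287/472
k=7  a_k=1  p_k/q_k = 11878/545
k=8  a_k=3  p_k/q_k = 45921/2107
k=9  a_k=1  p_k/q_k = 57799/2652
→ (57799, 2652).  Check: 57799²=3340724401, 475·2652²=3340724400, difference 1.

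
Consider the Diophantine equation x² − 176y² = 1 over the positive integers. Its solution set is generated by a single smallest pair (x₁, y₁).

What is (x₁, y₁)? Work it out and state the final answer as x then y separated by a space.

199 15

√176 → a₀=13, period (3,1,3,26); ℓ=4 even so k=3
k=0  a_k=13  p_k/q_k = 13/1
k=1  a_k=3  p_k/q_k = 40/3
k=2  a_k=1  p_k/q_k = 53/4
k=3  a_k=3  p_k/q_k = 199/15
→ (199, 15).  Check: 199²=39601, 176·15²=39600, difference 1.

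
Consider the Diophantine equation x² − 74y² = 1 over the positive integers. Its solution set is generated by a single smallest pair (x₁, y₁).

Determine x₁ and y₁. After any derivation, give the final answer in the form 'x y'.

d=74: √d = [8; 1,1,1,1,16] (ℓ=5, odd), read p_9/q_9
a_0=8:  p_0=8·1+0=8,  q_0=8·0+1=1
a_1=1:  p_1=1·8+1=9,  q_1=1·1+0=1
…
a_3=1:  p_3=1·17+9=26,  q_3=1·2+1=3
…
a_5=16:  p_5=16·43+26=714,  q_5=16·5+3=83
…
a_7=1:  p_7=1·757+714=1471,  q_7=1·88+83=171
a_8=1:  p_8=1·1471+757=2228,  q_8=1·171+88=259
a_9=1:  p_9=1·2228+1471=3699,  q_9=1·259+171=430
fundamental: x₁=3699, y₁=430  (since 13682601 − 74·184900 = 1)

3699 430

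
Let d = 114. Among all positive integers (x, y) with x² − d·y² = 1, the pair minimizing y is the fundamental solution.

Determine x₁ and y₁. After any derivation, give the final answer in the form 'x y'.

1025 96

√114 → a₀=10, period (1,2,10,2,1,20); ℓ=6 even so k=5
k=0  a_k=10  p_k/q_k = 10/1
k=1  a_k=1  p_k/q_k = 11/1
…
k=4  a_k=2  p_k/q_k = 694/65
k=5  a_k=1  p_k/q_k = 1025/96
→ (1025, 96).  Check: 1025²=1050625, 114·96²=1050624, difference 1.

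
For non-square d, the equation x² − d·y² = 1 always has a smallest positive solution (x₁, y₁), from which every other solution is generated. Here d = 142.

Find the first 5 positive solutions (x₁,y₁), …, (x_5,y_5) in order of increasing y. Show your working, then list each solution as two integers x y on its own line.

d=142: √d = [11; 1,10,1,22] (ℓ=4, even), read p_3/q_3
i=0: a=11 ⇒ p=11, q=1
i=1: a=1 ⇒ p=12, q=1
i=2: a=10 ⇒ p=131, q=11
i=3: a=1 ⇒ p=143, q=12
fundamental: x₁=143, y₁=12  (since 20449 − 142·144 = 1)
k=2:  x_2 = 143·143+142·12·12 = 40897,  y_2 = 143·12+12·143 = 3432
k=3:  x_3 = 143·40897+142·12·3432 = 11696399,  y_3 = 143·3432+12·40897 = 981540
k=4:  x_4 = 143·11696399+142·12·981540 = 3345129217,  y_4 = 143·981540+12·11696399 = 280717008
k=5:  x_5 = 143·3345129217+142·12·280717008 = 956695259663,  y_5 = 143·280717008+12·3345129217 = 80284082748

143 12
40897 3432
11696399 981540
3345129217 280717008
956695259663 80284082748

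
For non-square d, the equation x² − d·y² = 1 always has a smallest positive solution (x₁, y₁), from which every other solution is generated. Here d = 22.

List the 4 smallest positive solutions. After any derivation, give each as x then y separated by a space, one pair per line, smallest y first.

197 42
77617 16548
30580901 6519870
12048797377 2568812232

[4; 1,2,4,2,1,8] for √22; ℓ=6 ⇒ convergent index 5
a_0=4:  p_0=4·1+0=4,  q_0=4·0+1=1
…
a_3=4:  p_3=4·14+5=61,  q_3=4·3+1=13
a_4=2:  p_4=2·61+14=136,  q_4=2·13+3=29
a_5=1:  p_5=1·136+61=197,  q_5=1·29+13=42
→ (197, 42).  Check: 197²=38809, 22·42²=38808, difference 1.
(197+42√22)^2 = 77617 + 16548√22
(197+42√22)^3 = 30580901 + 6519870√22
(197+42√22)^4 = 12048797377 + 2568812232√22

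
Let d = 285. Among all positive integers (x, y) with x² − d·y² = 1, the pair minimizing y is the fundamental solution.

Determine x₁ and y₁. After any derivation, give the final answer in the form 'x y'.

√285 = [16; 1,7,2,7,1,32, …], period ℓ=6 (even) → k=5
k=0  a_k=16  p_k/q_k = 16/1
k=1  a_k=1  p_k/q_k = 17/1
…
k=3  a_k=2  p_k/q_k = 287/17
k=4  a_k=7  p_k/q_k = 2144/127
k=5  a_k=1  p_k/q_k = 2431/144
→ (2431, 144).  Check: 2431²=5909761, 285·144²=5909760, difference 1.

2431 144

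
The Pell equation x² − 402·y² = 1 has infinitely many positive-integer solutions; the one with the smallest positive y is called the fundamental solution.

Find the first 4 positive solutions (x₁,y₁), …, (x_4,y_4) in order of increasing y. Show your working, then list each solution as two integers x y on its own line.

[20; 20,40] for √402; ℓ=2 ⇒ convergent index 1
i=0: a=20 ⇒ p=20, q=1
i=1: a=20 ⇒ p=401, q=20
fundamental: x₁=401, y₁=20  (since 160801 − 402·400 = 1)
n=2: (401,20)∘(401,20) = (401·401+402·20·20, 401·20+20·401) = (321601,16040)
n=3: (321601,16040)∘(401,20) = (401·321601+402·20·16040, 401·16040+20·321601) = (257923601,12864060)
n=4: (257923601,12864060)∘(401,20) = (401·257923601+402·20·12864060, 401·12864060+20·257923601) = (206854406401,10316960080)

401 20
321601 16040
257923601 12864060
206854406401 10316960080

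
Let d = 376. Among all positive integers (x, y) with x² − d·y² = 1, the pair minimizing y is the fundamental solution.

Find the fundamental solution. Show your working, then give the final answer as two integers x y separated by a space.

2143295 110532

√376 → a₀=19, period (2,1,1,3,1,…,1,2,38); ℓ=16 even so k=15
a_0=19:  p_0=19·1+0=19,  q_0=19·0+1=1
a_1=2:  p_1=2·19+1=39,  q_1=2·1+0=2
a_2=1:  p_2=1·39+19=58,  q_2=1·2+1=3
…
a_4=3:  p_4=3·97+58=349,  q_4=3·5+3=18
a_5=1:  p_5=1·349+97=446,  q_5=1·18+5=23
…
a_9=2:  p_9=2·12953+2928=28834,  q_9=2·668+151=1487
…
a_11=1:  p_11=1·70621+28834=99455,  q_11=1·3642+1487=5129
…
a_14=1:  p_14=1·468441+368986=837427,  q_14=1·24158+19029=43187
a_15=2:  p_15=2·837427+468441=2143295,  q_15=2·43187+24158=110532
(x₁, y₁) = (2143295, 110532);  2143295² − 376·110532² = 1 ✓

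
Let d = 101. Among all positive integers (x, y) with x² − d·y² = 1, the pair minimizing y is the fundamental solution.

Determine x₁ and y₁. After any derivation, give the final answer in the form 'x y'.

[10; 20] for √101; ℓ=1 ⇒ convergent index 1
step 0: (10, 1)  from 10·(1,0) + (0,1)
step 1: (201, 20)  from 20·(10,1) + (1,0)
fundamental: x₁=201, y₁=20  (since 40401 − 101·400 = 1)

201 20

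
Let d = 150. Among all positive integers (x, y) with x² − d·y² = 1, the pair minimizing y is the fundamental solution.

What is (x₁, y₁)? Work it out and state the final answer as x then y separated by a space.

√150 → a₀=12, period (4,24); ℓ=2 even so k=1
k=0  a_k=12  p_k/q_k = 12/1
k=1  a_k=4  p_k/q_k = 49/4
fundamental: x₁=49, y₁=4  (since 2401 − 150·16 = 1)

49 4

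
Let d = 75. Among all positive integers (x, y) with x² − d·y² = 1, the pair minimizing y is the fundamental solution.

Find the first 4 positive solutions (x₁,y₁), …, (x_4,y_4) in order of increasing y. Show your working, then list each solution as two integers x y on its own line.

[8; 1,1,1,16] for √75; ℓ=4 ⇒ convergent index 3
i=0: a=8 ⇒ p=8, q=1
i=1: a=1 ⇒ p=9, q=1
i=2: a=1 ⇒ p=17, q=2
i=3: a=1 ⇒ p=26, q=3
(x₁, y₁) = (26, 3);  26² − 75·3² = 1 ✓
(x_2, y_2) = (26·26 + 75·3·3, 26·3 + 3·26) = (1351, 156)
(x_3, y_3) = (26·1351 + 75·3·156, 26·156 + 3·1351) = (70226, 8109)
(x_4, y_4) = (26·70226 + 75·3·8109, 26·8109 + 3·70226) = (3650401, 421512)

26 3
1351 156
70226 8109
3650401 421512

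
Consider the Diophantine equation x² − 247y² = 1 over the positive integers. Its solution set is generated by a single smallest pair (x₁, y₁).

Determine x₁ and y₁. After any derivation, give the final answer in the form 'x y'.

85292 5427

d=247: √d = [15; 1,2,1,1,9,1,9,1,1,2,1,30] (ℓ=12, even), read p_11/q_11
a_0=15:  p_0=15·1+0=15,  q_0=15·0+1=1
…
a_2=2:  p_2=2·16+15=47,  q_2=2·1+1=3
…
a_4=1:  p_4=1·63+47=110,  q_4=1·4+3=7
…
a_7=9:  p_7=9·1163+1053=11520,  q_7=9·74+67=733
a_8=1:  p_8=1·11520+1163=12683,  q_8=1·733+74=807
…
a_10=2:  p_10=2·24203+12683=61089,  q_10=2·1540+807=3887
a_11=1:  p_11=1·61089+24203=85292,  q_11=1·3887+1540=5427
fundamental: x₁=85292, y₁=5427  (since 7274725264 − 247·29452329 = 1)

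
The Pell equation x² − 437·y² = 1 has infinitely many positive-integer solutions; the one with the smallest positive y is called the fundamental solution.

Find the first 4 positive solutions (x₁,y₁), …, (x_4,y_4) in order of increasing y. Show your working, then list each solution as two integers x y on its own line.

d=437: √d = [20; 1,9,2,9,1,40] (ℓ=6, even), read p_5/q_5
k=0  a_k=20  p_k/q_k = 20/1
k=1  a_k=1  p_k/q_k = 21/1
…
k=3  a_k=2  p_k/q_k = 439/21
k=4  a_k=9  p_k/q_k = 4160/199
k=5  a_k=1  p_k/q_k = 4599/220
(x₁, y₁) = (4599, 220);  4599² − 437·220² = 1 ✓
n=2: (4599,220)∘(4599,220) = (4599·4599+437·220·220, 4599·220+220·4599) = (42301601,2023560)
n=3: (42301601,2023560)∘(4599,220) = (4599·42301601+437·220·2023560, 4599·2023560+220·42301601) = (389090121399,18612704660)
n=4: (389090121399,18612704660)∘(4599,220) = (4599·389090121399+437·220·18612704660, 4599·18612704660+220·389090121399) = (3578850894326401,171199655439120)

4599 220
42301601 2023560
389090121399 18612704660
3578850894326401 171199655439120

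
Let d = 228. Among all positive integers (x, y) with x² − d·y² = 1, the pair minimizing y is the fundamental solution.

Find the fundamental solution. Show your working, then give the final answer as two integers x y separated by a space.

151 10

√228 → a₀=15, period (10,30); ℓ=2 even so k=1
i=0: a=15 ⇒ p=15, q=1
i=1: a=10 ⇒ p=151, q=10
→ (151, 10).  Check: 151²=22801, 228·10²=22800, difference 1.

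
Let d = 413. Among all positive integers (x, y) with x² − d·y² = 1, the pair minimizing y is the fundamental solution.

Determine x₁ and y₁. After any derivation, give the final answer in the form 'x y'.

d=413: √d = [20; 3,9,1,4,1,9,3,40] (ℓ=8, even), read p_7/q_7
a_0=20:  p_0=20·1+0=20,  q_0=20·0+1=1
a_1=3:  p_1=3·20+1=61,  q_1=3·1+0=3
…
a_3=1:  p_3=1·569+61=630,  q_3=1·28+3=31
a_4=4:  p_4=4·630+569=3089,  q_4=4·31+28=152
a_5=1:  p_5=1·3089+630=3719,  q_5=1·152+31=183
a_6=9:  p_6=9·3719+3089=36560,  q_6=9·183+152=1799
a_7=3:  p_7=3·36560+3719=113399,  q_7=3·1799+183=5580
→ (113399, 5580).  Check: 113399²=12859333201, 413·5580²=12859333200, difference 1.

113399 5580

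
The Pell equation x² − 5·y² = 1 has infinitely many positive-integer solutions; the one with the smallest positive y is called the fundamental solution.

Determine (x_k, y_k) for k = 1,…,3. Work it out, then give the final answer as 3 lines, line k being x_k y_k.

9 4
161 72
2889 1292

√5 → a₀=2, period (4); ℓ=1 odd so k=1
a_0=2:  p_0=2·1+0=2,  q_0=2·0+1=1
a_1=4:  p_1=4·2+1=9,  q_1=4·1+0=4
fundamental: x₁=9, y₁=4  (since 81 − 5·16 = 1)
k=2:  x_2 = 9·9+5·4·4 = 161,  y_2 = 9·4+4·9 = 72
k=3:  x_3 = 9·161+5·4·72 = 2889,  y_3 = 9·72+4·161 = 1292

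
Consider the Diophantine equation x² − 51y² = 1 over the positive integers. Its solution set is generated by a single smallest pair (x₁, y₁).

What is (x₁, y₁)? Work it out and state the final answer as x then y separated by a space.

50 7

[7; 7,14] for √51; ℓ=2 ⇒ convergent index 1
i=0: a=7 ⇒ p=7, q=1
i=1: a=7 ⇒ p=50, q=7
→ (50, 7).  Check: 50²=2500, 51·7²=2499, difference 1.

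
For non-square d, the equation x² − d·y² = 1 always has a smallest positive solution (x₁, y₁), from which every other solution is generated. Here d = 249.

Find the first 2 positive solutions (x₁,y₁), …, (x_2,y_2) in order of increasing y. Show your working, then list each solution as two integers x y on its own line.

√249 = [15; 1,3,1,1,5,…,3,1,30, …], period ℓ=16 (even) → k=15
a_0=15:  p_0=15·1+0=15,  q_0=15·0+1=1
a_1=1:  p_1=1·15+1=16,  q_1=1·1+0=1
…
a_3=1:  p_3=1·63+16=79,  q_3=1·4+1=5
a_4=1:  p_4=1·79+63=142,  q_4=1·5+4=9
a_5=5:  p_5=5·142+79=789,  q_5=5·9+5=50
a_6=1:  p_6=1·789+142=931,  q_6=1·50+9=59
…
a_8=10:  p_8=10·3582+931=36751,  q_8=10·227+59=2329
a_9=3:  p_9=3·36751+3582=113835,  q_9=3·2329+227=7214
…
a_11=5:  p_11=5·150586+113835=866765,  q_11=5·9543+7214=54929
a_12=1:  p_12=1·866765+150586=1017351,  q_12=1·54929+9543=64472
a_13=1:  p_13=1·1017351+866765=1884116,  q_13=1·64472+54929=119401
a_14=3:  p_14=3·1884116+1017351=6669699,  q_14=3·119401+64472=422675
a_15=1:  p_15=1·6669699+1884116=8553815,  q_15=1·422675+119401=542076
fundamental: x₁=8553815, y₁=542076  (since 73167751054225 − 249·293846389776 = 1)
n=2: (8553815,542076)∘(8553815,542076) = (8553815·8553815+249·542076·542076, 8553815·542076+542076·8553815) = (146335502108449,9273635639880)

8553815 542076
146335502108449 9273635639880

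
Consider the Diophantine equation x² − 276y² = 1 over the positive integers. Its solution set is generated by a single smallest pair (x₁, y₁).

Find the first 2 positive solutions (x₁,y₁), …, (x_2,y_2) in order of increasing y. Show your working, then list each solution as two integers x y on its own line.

7775 468
120901249 7277400

√276 = [16; 1,1,1,1,2,2,2,1,1,1,1,32, …], period ℓ=12 (even) → k=11
a_0=16:  p_0=16·1+0=16,  q_0=16·0+1=1
a_1=1:  p_1=1·16+1=17,  q_1=1·1+0=1
a_2=1:  p_2=1·17+16=33,  q_2=1·1+1=2
a_3=1:  p_3=1·33+17=50,  q_3=1·2+1=3
a_4=1:  p_4=1·50+33=83,  q_4=1·3+2=5
…
a_6=2:  p_6=2·216+83=515,  q_6=2·13+5=31
…
a_9=1:  p_9=1·1761+1246=3007,  q_9=1·106+75=181
a_10=1:  p_10=1·3007+1761=4768,  q_10=1·181+106=287
a_11=1:  p_11=1·4768+3007=7775,  q_11=1·287+181=468
→ (7775, 468).  Check: 7775²=60450625, 276·468²=60450624, difference 1.
k=2:  x_2 = 7775·7775+276·468·468 = 120901249,  y_2 = 7775·468+468·7775 = 7277400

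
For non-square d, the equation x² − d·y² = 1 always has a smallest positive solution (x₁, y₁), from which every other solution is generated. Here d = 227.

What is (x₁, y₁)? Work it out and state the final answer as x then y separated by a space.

√227 = [15; 15,30, …], period ℓ=2 (even) → k=1
k=0  a_k=15  p_k/q_k = 15/1
k=1  a_k=15  p_k/q_k = 226/15
(x₁, y₁) = (226, 15);  226² − 227·15² = 1 ✓

226 15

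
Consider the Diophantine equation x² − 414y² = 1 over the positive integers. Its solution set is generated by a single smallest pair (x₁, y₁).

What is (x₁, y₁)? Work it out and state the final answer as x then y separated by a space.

24335 1196

d=414: √d = [20; 2,1,7,2,7,1,2,40] (ℓ=8, even), read p_7/q_7
step 0: (20, 1)  from 20·(1,0) + (0,1)
…
step 3: (468, 23)  from 7·(61,3) + (41,2)
…
step 6: (8444, 415)  from 1·(7447,366) + (997,49)
step 7: (24335, 1196)  from 2·(8444,415) + (7447,366)
fundamental: x₁=24335, y₁=1196  (since 592192225 − 414·1430416 = 1)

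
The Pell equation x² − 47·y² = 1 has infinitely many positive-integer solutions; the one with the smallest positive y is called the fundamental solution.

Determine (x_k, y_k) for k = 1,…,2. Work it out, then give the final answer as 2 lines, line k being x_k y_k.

48 7
4607 672

√47 → a₀=6, period (1,5,1,12); ℓ=4 even so k=3
step 0: (6, 1)  from 6·(1,0) + (0,1)
step 1: (7, 1)  from 1·(6,1) + (1,0)
step 2: (41, 6)  from 5·(7,1) + (6,1)
step 3: (48, 7)  from 1·(41,6) + (7,1)
→ (48, 7).  Check: 48²=2304, 47·7²=2303, difference 1.
(x_2, y_2) = (48·48 + 47·7·7, 48·7 + 7·48) = (4607, 672)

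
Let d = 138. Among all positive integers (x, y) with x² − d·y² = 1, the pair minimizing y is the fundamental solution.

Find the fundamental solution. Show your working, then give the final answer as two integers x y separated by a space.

47 4

√138 = [11; 1,2,1,22, …], period ℓ=4 (even) → k=3
k=0  a_k=11  p_k/q_k = 11/1
…
k=2  a_k=2  p_k/q_k = 35/3
k=3  a_k=1  p_k/q_k = 47/4
→ (47, 4).  Check: 47²=2209, 138·4²=2208, difference 1.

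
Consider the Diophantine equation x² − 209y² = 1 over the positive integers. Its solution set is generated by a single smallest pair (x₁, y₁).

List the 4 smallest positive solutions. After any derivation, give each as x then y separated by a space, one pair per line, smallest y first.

46551 3220
4333991201 299788440
403503248748951 27910903337660
37566959460690844801 2598560922243032880

√209 → a₀=14, period (2,5,3,2,3,5,2,28); ℓ=8 even so k=7
step 0: (14, 1)  from 14·(1,0) + (0,1)
…
step 2: (159, 11)  from 5·(29,2) + (14,1)
…
step 6: (21266, 1471)  from 5·(4019,278) + (1171,81)
step 7: (46551, 3220)  from 2·(21266,1471) + (4019,278)
(x₁, y₁) = (46551, 3220);  46551² − 209·3220² = 1 ✓
(x_2, y_2) = (46551·46551 + 209·3220·3220, 46551·3220 + 3220·46551) = (4333991201, 299788440)
(x_3, y_3) = (46551·4333991201 + 209·3220·299788440, 46551·299788440 + 3220·4333991201) = (403503248748951, 27910903337660)
(x_4, y_4) = (46551·403503248748951 + 209·3220·27910903337660, 46551·27910903337660 + 3220·403503248748951) = (37566959460690844801, 2598560922243032880)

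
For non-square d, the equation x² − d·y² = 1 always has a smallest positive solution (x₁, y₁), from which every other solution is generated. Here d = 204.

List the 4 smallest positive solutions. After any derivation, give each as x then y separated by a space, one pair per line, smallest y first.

4999 350
49980001 3499300
499700044999 34986001050
4996000999920001 349790034998600

√204 → a₀=14, period (3,1,1,6,1,1,3,28); ℓ=8 even so k=7
i=0: a=14 ⇒ p=14, q=1
i=1: a=3 ⇒ p=43, q=3
i=2: a=1 ⇒ p=57, q=4
i=3: a=1 ⇒ p=100, q=7
i=4: a=6 ⇒ p=657, q=46
i=5: a=1 ⇒ p=757, q=53
i=6: a=1 ⇒ p=1414, q=99
i=7: a=3 ⇒ p=4999, q=350
(x₁, y₁) = (4999, 350);  4999² − 204·350² = 1 ✓
n=2: (4999,350)∘(4999,350) = (4999·4999+204·350·350, 4999·350+350·4999) = (49980001,3499300)
n=3: (49980001,3499300)∘(4999,350) = (4999·49980001+204·350·3499300, 4999·3499300+350·49980001) = (499700044999,34986001050)
n=4: (499700044999,34986001050)∘(4999,350) = (4999·499700044999+204·350·34986001050, 4999·34986001050+350·499700044999) = (4996000999920001,349790034998600)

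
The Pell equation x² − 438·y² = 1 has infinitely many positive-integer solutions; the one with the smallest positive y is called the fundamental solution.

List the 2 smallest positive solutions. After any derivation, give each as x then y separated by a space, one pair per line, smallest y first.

293 14
171697 8204

d=438: √d = [20; 1,12,1,40] (ℓ=4, even), read p_3/q_3
step 0: (20, 1)  from 20·(1,0) + (0,1)
…
step 2: (272, 13)  from 12·(21,1) + (20,1)
step 3: (293, 14)  from 1·(272,13) + (21,1)
(x₁, y₁) = (293, 14);  293² − 438·14² = 1 ✓
(293+14√438)^2 = 171697 + 8204√438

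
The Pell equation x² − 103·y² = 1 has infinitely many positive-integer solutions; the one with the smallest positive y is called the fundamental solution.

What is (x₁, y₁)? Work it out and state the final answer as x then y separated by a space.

[10; 6,1,2,1,1,9,1,1,2,1,6,20] for √103; ℓ=12 ⇒ convergent index 11
k=0  a_k=10  p_k/q_k = 10/1
…
k=3  a_k=2  p_k/q_k = 203/20
…
k=5  a_k=1  p_k/q_k = 477/47
…
k=7  a_k=1  p_k/q_k = 5044/497
…
k=9  a_k=2  p_k/q_k = 24266/2391
k=10  a_k=1  p_k/q_k = 33877/3338
k=11  a_k=6  p_k/q_k = 227528/22419
fundamental: x₁=227528, y₁=22419  (since 51768990784 − 103·502611561 = 1)

227528 22419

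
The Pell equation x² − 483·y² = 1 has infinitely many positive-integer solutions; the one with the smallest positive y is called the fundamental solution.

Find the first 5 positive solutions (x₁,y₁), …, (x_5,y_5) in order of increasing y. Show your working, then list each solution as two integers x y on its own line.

22 1
967 44
42526 1935
1870177 85096
82245262 3742289

√483 = [21; 1,42, …], period ℓ=2 (even) → k=1
step 0: (21, 1)  from 21·(1,0) + (0,1)
step 1: (22, 1)  from 1·(21,1) + (1,0)
(x₁, y₁) = (22, 1);  22² − 483·1² = 1 ✓
(22+1√483)^2 = 967 + 44√483
(22+1√483)^3 = 42526 + 1935√483
(22+1√483)^4 = 1870177 + 85096√483
(22+1√483)^5 = 82245262 + 3742289√483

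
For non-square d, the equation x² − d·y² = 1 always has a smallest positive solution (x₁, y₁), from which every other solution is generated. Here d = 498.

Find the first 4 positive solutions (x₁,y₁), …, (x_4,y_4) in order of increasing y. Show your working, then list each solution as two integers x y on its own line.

179777 8056
64639539457 2896567024
23241404969742401 1041472259739240
8356540122426119709697 374465516875386131936

d=498: √d = [22; 3,6,22,6,3,44] (ℓ=6, even), read p_5/q_5
a_0=22:  p_0=22·1+0=22,  q_0=22·0+1=1
a_1=3:  p_1=3·22+1=67,  q_1=3·1+0=3
a_2=6:  p_2=6·67+22=424,  q_2=6·3+1=19
…
a_4=6:  p_4=6·9395+424=56794,  q_4=6·421+19=2545
a_5=3:  p_5=3·56794+9395=179777,  q_5=3·2545+421=8056
(x₁, y₁) = (179777, 8056);  179777² − 498·8056² = 1 ✓
(x_2, y_2) = (179777·179777 + 498·8056·8056, 179777·8056 + 8056·179777) = (64639539457, 2896567024)
(x_3, y_3) = (179777·64639539457 + 498·8056·2896567024, 179777·2896567024 + 8056·64639539457) = (23241404969742401, 1041472259739240)
(x_4, y_4) = (179777·23241404969742401 + 498·8056·1041472259739240, 179777·1041472259739240 + 8056·23241404969742401) = (8356540122426119709697, 374465516875386131936)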